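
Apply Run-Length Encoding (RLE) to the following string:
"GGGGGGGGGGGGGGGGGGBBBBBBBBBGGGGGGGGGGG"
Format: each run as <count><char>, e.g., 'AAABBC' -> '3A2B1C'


Scanning runs left to right:
  i=0: run of 'G' x 18 -> '18G'
  i=18: run of 'B' x 9 -> '9B'
  i=27: run of 'G' x 11 -> '11G'

RLE = 18G9B11G


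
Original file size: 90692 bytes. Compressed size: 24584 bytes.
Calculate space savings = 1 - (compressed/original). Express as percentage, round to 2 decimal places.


ratio = compressed/original = 24584/90692 = 0.271071
savings = 1 - ratio = 1 - 0.271071 = 0.728929
as a percentage: 0.728929 * 100 = 72.89%

Space savings = 1 - 24584/90692 = 72.89%


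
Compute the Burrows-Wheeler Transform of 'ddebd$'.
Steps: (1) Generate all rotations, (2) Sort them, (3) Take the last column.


Rotations (sorted):
  0: $ddebd -> last char: d
  1: bd$dde -> last char: e
  2: d$ddeb -> last char: b
  3: ddebd$ -> last char: $
  4: debd$d -> last char: d
  5: ebd$dd -> last char: d


BWT = deb$dd


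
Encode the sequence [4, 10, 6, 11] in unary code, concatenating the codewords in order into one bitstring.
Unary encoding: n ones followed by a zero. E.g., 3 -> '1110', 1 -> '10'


Encode each number as n ones followed by a terminating 0:
  4 -> 11110 (5 bits)
  10 -> 11111111110 (11 bits)
  6 -> 1111110 (7 bits)
  11 -> 111111111110 (12 bits)
Total length = 5 + 11 + 7 + 12 = 35 bits.

Unary([4, 10, 6, 11]) = 11110111111111101111110111111111110 (35 bits)


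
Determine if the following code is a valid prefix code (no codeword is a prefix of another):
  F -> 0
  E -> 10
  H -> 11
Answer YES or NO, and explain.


Checking each pair (does one codeword prefix another?):
  F='0' vs E='10': no prefix
  F='0' vs H='11': no prefix
  E='10' vs F='0': no prefix
  E='10' vs H='11': no prefix
  H='11' vs F='0': no prefix
  H='11' vs E='10': no prefix
No violation found over all pairs.

YES -- this is a valid prefix code. No codeword is a prefix of any other codeword.


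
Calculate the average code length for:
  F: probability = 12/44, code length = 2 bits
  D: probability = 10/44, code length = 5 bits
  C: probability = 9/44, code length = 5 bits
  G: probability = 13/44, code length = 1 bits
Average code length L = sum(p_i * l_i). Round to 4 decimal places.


Weighted contributions p_i * l_i:
  F: (12/44) * 2 = 24/44
  D: (10/44) * 5 = 50/44
  C: (9/44) * 5 = 45/44
  G: (13/44) * 1 = 13/44
Sum = (24 + 50 + 45 + 13)/44 = 132/44

L = 132/44 = 3.0000 bits/symbol


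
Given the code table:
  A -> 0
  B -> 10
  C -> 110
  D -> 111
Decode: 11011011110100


Decoding:
110 -> C
110 -> C
111 -> D
10 -> B
10 -> B
0 -> A


Result: CCDBBA


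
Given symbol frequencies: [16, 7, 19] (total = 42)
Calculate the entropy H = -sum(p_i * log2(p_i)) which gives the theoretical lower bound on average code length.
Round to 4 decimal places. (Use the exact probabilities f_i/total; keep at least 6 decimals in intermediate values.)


Per-symbol terms -p_i * log2(p_i) with p_i = f_i/42:
  p = 16/42 = 0.380952: log2(p) = -1.392317, -p*log2(p) = 0.530407
  p = 7/42 = 0.166667: log2(p) = -2.584963, -p*log2(p) = 0.430827
  p = 19/42 = 0.452381: log2(p) = -1.144390, -p*log2(p) = 0.517700
H = 0.530407 + 0.430827 + 0.517700 = 1.478934

H = 1.4789 bits/symbol


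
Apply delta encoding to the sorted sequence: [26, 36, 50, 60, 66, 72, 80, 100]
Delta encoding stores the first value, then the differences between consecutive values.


First value: 26
Deltas:
  36 - 26 = 10
  50 - 36 = 14
  60 - 50 = 10
  66 - 60 = 6
  72 - 66 = 6
  80 - 72 = 8
  100 - 80 = 20


Delta encoded: [26, 10, 14, 10, 6, 6, 8, 20]


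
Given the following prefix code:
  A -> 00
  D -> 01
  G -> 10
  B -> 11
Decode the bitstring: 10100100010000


Decoding step by step:
Bits 10 -> G
Bits 10 -> G
Bits 01 -> D
Bits 00 -> A
Bits 01 -> D
Bits 00 -> A
Bits 00 -> A


Decoded message: GGDADAA


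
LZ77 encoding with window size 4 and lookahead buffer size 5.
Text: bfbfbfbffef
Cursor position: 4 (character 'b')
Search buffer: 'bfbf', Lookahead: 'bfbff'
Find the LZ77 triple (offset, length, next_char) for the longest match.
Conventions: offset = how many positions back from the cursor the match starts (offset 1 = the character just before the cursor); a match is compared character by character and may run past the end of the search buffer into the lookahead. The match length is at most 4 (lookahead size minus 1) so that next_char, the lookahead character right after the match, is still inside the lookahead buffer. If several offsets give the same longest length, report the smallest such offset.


Try each offset into the search buffer:
  offset=1 (pos 3, char 'f'): match length 0
  offset=2 (pos 2, char 'b'): match length 4
  offset=3 (pos 1, char 'f'): match length 0
  offset=4 (pos 0, char 'b'): match length 4
Longest match has length 4, found at offsets 2, 4; take the smallest, offset 2.
next_char = character at position 4 + 4 = 8 -> 'f'

Best match: offset=2, length=4 (matching 'bfbf' starting at position 2)
LZ77 triple: (2, 4, 'f')


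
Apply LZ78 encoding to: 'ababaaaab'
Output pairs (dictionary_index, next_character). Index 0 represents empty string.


LZ78 encoding steps:
Dictionary: {0: ''}
Step 1: w='' (idx 0), next='a' -> output (0, 'a'), add 'a' as idx 1
Step 2: w='' (idx 0), next='b' -> output (0, 'b'), add 'b' as idx 2
Step 3: w='a' (idx 1), next='b' -> output (1, 'b'), add 'ab' as idx 3
Step 4: w='a' (idx 1), next='a' -> output (1, 'a'), add 'aa' as idx 4
Step 5: w='aa' (idx 4), next='b' -> output (4, 'b'), add 'aab' as idx 5


Encoded: [(0, 'a'), (0, 'b'), (1, 'b'), (1, 'a'), (4, 'b')]


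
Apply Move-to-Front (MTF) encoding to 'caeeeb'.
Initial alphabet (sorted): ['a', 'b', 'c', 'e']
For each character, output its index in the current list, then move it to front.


MTF encoding:
'c': index 2 in ['a', 'b', 'c', 'e'] -> ['c', 'a', 'b', 'e']
'a': index 1 in ['c', 'a', 'b', 'e'] -> ['a', 'c', 'b', 'e']
'e': index 3 in ['a', 'c', 'b', 'e'] -> ['e', 'a', 'c', 'b']
'e': index 0 in ['e', 'a', 'c', 'b'] -> ['e', 'a', 'c', 'b']
'e': index 0 in ['e', 'a', 'c', 'b'] -> ['e', 'a', 'c', 'b']
'b': index 3 in ['e', 'a', 'c', 'b'] -> ['b', 'e', 'a', 'c']


Output: [2, 1, 3, 0, 0, 3]


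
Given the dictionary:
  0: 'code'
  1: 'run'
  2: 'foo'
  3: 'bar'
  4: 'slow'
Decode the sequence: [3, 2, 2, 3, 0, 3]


Look up each index in the dictionary:
  3 -> 'bar'
  2 -> 'foo'
  2 -> 'foo'
  3 -> 'bar'
  0 -> 'code'
  3 -> 'bar'

Decoded: "bar foo foo bar code bar"


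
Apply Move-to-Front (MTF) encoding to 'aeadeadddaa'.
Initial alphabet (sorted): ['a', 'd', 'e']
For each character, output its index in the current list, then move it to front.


MTF encoding:
'a': index 0 in ['a', 'd', 'e'] -> ['a', 'd', 'e']
'e': index 2 in ['a', 'd', 'e'] -> ['e', 'a', 'd']
'a': index 1 in ['e', 'a', 'd'] -> ['a', 'e', 'd']
'd': index 2 in ['a', 'e', 'd'] -> ['d', 'a', 'e']
'e': index 2 in ['d', 'a', 'e'] -> ['e', 'd', 'a']
'a': index 2 in ['e', 'd', 'a'] -> ['a', 'e', 'd']
'd': index 2 in ['a', 'e', 'd'] -> ['d', 'a', 'e']
'd': index 0 in ['d', 'a', 'e'] -> ['d', 'a', 'e']
'd': index 0 in ['d', 'a', 'e'] -> ['d', 'a', 'e']
'a': index 1 in ['d', 'a', 'e'] -> ['a', 'd', 'e']
'a': index 0 in ['a', 'd', 'e'] -> ['a', 'd', 'e']


Output: [0, 2, 1, 2, 2, 2, 2, 0, 0, 1, 0]


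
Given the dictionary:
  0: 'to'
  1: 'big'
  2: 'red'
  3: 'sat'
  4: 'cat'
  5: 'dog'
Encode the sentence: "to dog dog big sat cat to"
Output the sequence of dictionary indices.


Look up each word in the dictionary:
  'to' -> 0
  'dog' -> 5
  'dog' -> 5
  'big' -> 1
  'sat' -> 3
  'cat' -> 4
  'to' -> 0

Encoded: [0, 5, 5, 1, 3, 4, 0]


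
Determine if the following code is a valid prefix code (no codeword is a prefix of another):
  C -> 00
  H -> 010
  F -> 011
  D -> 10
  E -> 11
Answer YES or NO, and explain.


Checking each pair (does one codeword prefix another?):
  C='00' vs H='010': no prefix
  C='00' vs F='011': no prefix
  C='00' vs D='10': no prefix
  C='00' vs E='11': no prefix
  H='010' vs C='00': no prefix
  H='010' vs F='011': no prefix
  H='010' vs D='10': no prefix
  H='010' vs E='11': no prefix
  F='011' vs C='00': no prefix
  F='011' vs H='010': no prefix
  F='011' vs D='10': no prefix
  F='011' vs E='11': no prefix
  D='10' vs C='00': no prefix
  D='10' vs H='010': no prefix
  D='10' vs F='011': no prefix
  D='10' vs E='11': no prefix
  E='11' vs C='00': no prefix
  E='11' vs H='010': no prefix
  E='11' vs F='011': no prefix
  E='11' vs D='10': no prefix
No violation found over all pairs.

YES -- this is a valid prefix code. No codeword is a prefix of any other codeword.


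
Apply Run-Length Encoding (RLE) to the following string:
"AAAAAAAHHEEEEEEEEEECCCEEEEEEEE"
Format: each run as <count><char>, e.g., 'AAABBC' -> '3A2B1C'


Scanning runs left to right:
  i=0: run of 'A' x 7 -> '7A'
  i=7: run of 'H' x 2 -> '2H'
  i=9: run of 'E' x 10 -> '10E'
  i=19: run of 'C' x 3 -> '3C'
  i=22: run of 'E' x 8 -> '8E'

RLE = 7A2H10E3C8E


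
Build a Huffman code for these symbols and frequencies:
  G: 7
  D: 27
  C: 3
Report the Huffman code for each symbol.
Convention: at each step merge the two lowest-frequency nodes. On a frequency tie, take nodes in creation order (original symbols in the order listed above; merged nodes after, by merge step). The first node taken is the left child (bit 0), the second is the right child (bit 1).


Huffman tree construction:
Step 1: Merge C(3) + G(7) = 10
Step 2: Merge (C+G)(10) + D(27) = 37
Read each symbol's code off the tree from the root (left child = 0, right child = 1).

Codes:
  G: 01 (length 2)
  D: 1 (length 1)
  C: 00 (length 2)
Average code length: 47/37 = 1.2703 bits/symbol


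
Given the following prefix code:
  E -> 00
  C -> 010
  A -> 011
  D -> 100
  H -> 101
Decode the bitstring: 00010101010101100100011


Decoding step by step:
Bits 00 -> E
Bits 010 -> C
Bits 101 -> H
Bits 010 -> C
Bits 101 -> H
Bits 100 -> D
Bits 100 -> D
Bits 011 -> A


Decoded message: ECHCHDDA


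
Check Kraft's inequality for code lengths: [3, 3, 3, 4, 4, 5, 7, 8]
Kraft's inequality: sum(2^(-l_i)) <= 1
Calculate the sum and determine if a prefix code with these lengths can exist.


Sum = 2^(-3) + 2^(-3) + 2^(-3) + 2^(-4) + 2^(-4) + 2^(-5) + 2^(-7) + 2^(-8)
    = 0.125 + 0.125 + 0.125 + 0.0625 + 0.0625 + 0.03125 + 0.0078125 + 0.00390625
    = 139/256 = 0.54296875
Since 0.54296875 <= 1, Kraft's inequality IS satisfied.
A prefix code with these lengths CAN exist.

Kraft sum = 0.54296875. Satisfied.


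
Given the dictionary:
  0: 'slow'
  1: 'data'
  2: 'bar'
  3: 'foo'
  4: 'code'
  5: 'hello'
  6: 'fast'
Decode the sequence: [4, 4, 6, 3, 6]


Look up each index in the dictionary:
  4 -> 'code'
  4 -> 'code'
  6 -> 'fast'
  3 -> 'foo'
  6 -> 'fast'

Decoded: "code code fast foo fast"


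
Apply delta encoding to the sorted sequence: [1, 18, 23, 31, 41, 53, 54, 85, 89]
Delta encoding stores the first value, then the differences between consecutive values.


First value: 1
Deltas:
  18 - 1 = 17
  23 - 18 = 5
  31 - 23 = 8
  41 - 31 = 10
  53 - 41 = 12
  54 - 53 = 1
  85 - 54 = 31
  89 - 85 = 4


Delta encoded: [1, 17, 5, 8, 10, 12, 1, 31, 4]


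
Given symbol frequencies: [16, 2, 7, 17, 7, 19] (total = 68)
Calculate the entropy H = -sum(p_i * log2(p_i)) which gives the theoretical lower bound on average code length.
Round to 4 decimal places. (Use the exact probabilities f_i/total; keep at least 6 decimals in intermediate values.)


Per-symbol terms -p_i * log2(p_i) with p_i = f_i/68:
  p = 16/68 = 0.235294: log2(p) = -2.087463, -p*log2(p) = 0.491168
  p = 2/68 = 0.029412: log2(p) = -5.087463, -p*log2(p) = 0.149631
  p = 7/68 = 0.102941: log2(p) = -3.280108, -p*log2(p) = 0.337658
  p = 17/68 = 0.250000: log2(p) = -2.000000, -p*log2(p) = 0.500000
  p = 7/68 = 0.102941: log2(p) = -3.280108, -p*log2(p) = 0.337658
  p = 19/68 = 0.279412: log2(p) = -1.839535, -p*log2(p) = 0.513988
H = 0.491168 + 0.149631 + 0.337658 + 0.500000 + 0.337658 + 0.513988 = 2.330103

H = 2.3301 bits/symbol


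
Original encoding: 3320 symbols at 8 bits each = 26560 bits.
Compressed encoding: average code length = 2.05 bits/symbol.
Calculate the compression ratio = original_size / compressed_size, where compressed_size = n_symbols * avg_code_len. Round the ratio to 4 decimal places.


original_size = n_symbols * orig_bits = 3320 * 8 = 26560 bits
compressed_size = n_symbols * avg_code_len = 3320 * 2.05 = 6806.0 bits
ratio = original_size / compressed_size = 26560 / 6806.0 = 3.9024

Compression ratio = 3.9024


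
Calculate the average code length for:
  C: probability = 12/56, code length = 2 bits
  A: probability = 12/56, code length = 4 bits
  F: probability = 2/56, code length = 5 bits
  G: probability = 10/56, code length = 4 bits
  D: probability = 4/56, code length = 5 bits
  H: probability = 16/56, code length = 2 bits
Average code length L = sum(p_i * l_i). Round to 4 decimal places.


Weighted contributions p_i * l_i:
  C: (12/56) * 2 = 24/56
  A: (12/56) * 4 = 48/56
  F: (2/56) * 5 = 10/56
  G: (10/56) * 4 = 40/56
  D: (4/56) * 5 = 20/56
  H: (16/56) * 2 = 32/56
Sum = (24 + 48 + 10 + 40 + 20 + 32)/56 = 174/56

L = 174/56 = 3.1071 bits/symbol


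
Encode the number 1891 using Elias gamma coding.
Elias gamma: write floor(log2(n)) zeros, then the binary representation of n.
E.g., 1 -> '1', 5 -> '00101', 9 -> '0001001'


num_bits = floor(log2(1891)) + 1 = 11
leading_zeros = num_bits - 1 = 10
binary(1891) = 11101100011

Elias gamma(1891) = '0000000000' + '11101100011' = 000000000011101100011 (21 bits)


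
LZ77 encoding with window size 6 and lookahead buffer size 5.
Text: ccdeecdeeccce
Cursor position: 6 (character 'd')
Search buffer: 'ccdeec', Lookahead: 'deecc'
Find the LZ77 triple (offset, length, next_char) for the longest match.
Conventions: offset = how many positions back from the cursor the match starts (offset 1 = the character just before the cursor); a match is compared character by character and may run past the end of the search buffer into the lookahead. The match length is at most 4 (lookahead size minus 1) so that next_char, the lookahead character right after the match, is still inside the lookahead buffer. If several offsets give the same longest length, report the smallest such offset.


Try each offset into the search buffer:
  offset=1 (pos 5, char 'c'): match length 0
  offset=2 (pos 4, char 'e'): match length 0
  offset=3 (pos 3, char 'e'): match length 0
  offset=4 (pos 2, char 'd'): match length 4
  offset=5 (pos 1, char 'c'): match length 0
  offset=6 (pos 0, char 'c'): match length 0
Longest match has length 4 at offset 4.
next_char = character at position 6 + 4 = 10 -> 'c'

Best match: offset=4, length=4 (matching 'deec' starting at position 2)
LZ77 triple: (4, 4, 'c')


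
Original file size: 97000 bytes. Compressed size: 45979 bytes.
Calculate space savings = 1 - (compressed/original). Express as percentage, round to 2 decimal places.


ratio = compressed/original = 45979/97000 = 0.47401
savings = 1 - ratio = 1 - 0.47401 = 0.52599
as a percentage: 0.52599 * 100 = 52.6%

Space savings = 1 - 45979/97000 = 52.6%


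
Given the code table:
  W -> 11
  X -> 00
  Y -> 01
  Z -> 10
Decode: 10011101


Decoding:
10 -> Z
01 -> Y
11 -> W
01 -> Y


Result: ZYWY


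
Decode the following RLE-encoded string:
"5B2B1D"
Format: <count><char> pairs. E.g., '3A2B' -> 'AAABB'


Expanding each <count><char> pair:
  5B -> 'BBBBB'
  2B -> 'BB'
  1D -> 'D'

Decoded = BBBBBBBD


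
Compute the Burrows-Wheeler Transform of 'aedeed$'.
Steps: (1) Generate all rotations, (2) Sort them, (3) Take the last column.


Rotations (sorted):
  0: $aedeed -> last char: d
  1: aedeed$ -> last char: $
  2: d$aedee -> last char: e
  3: deed$ae -> last char: e
  4: ed$aede -> last char: e
  5: edeed$a -> last char: a
  6: eed$aed -> last char: d


BWT = d$eeead


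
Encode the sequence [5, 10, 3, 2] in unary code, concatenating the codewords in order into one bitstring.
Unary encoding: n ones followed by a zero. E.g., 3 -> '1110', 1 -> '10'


Encode each number as n ones followed by a terminating 0:
  5 -> 111110 (6 bits)
  10 -> 11111111110 (11 bits)
  3 -> 1110 (4 bits)
  2 -> 110 (3 bits)
Total length = 6 + 11 + 4 + 3 = 24 bits.

Unary([5, 10, 3, 2]) = 111110111111111101110110 (24 bits)


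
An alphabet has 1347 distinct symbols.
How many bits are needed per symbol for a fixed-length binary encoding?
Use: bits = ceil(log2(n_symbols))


log2(1347) = 10.3955
Bracket: 2^10 = 1024 < 1347 <= 2^11 = 2048
So ceil(log2(1347)) = 11

bits = ceil(log2(1347)) = ceil(10.3955) = 11 bits


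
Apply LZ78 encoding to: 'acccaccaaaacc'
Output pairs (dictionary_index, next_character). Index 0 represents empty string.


LZ78 encoding steps:
Dictionary: {0: ''}
Step 1: w='' (idx 0), next='a' -> output (0, 'a'), add 'a' as idx 1
Step 2: w='' (idx 0), next='c' -> output (0, 'c'), add 'c' as idx 2
Step 3: w='c' (idx 2), next='c' -> output (2, 'c'), add 'cc' as idx 3
Step 4: w='a' (idx 1), next='c' -> output (1, 'c'), add 'ac' as idx 4
Step 5: w='c' (idx 2), next='a' -> output (2, 'a'), add 'ca' as idx 5
Step 6: w='a' (idx 1), next='a' -> output (1, 'a'), add 'aa' as idx 6
Step 7: w='ac' (idx 4), next='c' -> output (4, 'c'), add 'acc' as idx 7


Encoded: [(0, 'a'), (0, 'c'), (2, 'c'), (1, 'c'), (2, 'a'), (1, 'a'), (4, 'c')]


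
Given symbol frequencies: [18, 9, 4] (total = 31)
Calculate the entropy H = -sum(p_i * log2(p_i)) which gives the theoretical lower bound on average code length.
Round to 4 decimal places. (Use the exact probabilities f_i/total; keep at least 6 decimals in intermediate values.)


Per-symbol terms -p_i * log2(p_i) with p_i = f_i/31:
  p = 18/31 = 0.580645: log2(p) = -0.784271, -p*log2(p) = 0.455383
  p = 9/31 = 0.290323: log2(p) = -1.784271, -p*log2(p) = 0.518014
  p = 4/31 = 0.129032: log2(p) = -2.954196, -p*log2(p) = 0.381187
H = 0.455383 + 0.518014 + 0.381187 = 1.354584

H = 1.3546 bits/symbol


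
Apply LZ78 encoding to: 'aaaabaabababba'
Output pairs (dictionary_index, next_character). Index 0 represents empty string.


LZ78 encoding steps:
Dictionary: {0: ''}
Step 1: w='' (idx 0), next='a' -> output (0, 'a'), add 'a' as idx 1
Step 2: w='a' (idx 1), next='a' -> output (1, 'a'), add 'aa' as idx 2
Step 3: w='a' (idx 1), next='b' -> output (1, 'b'), add 'ab' as idx 3
Step 4: w='aa' (idx 2), next='b' -> output (2, 'b'), add 'aab' as idx 4
Step 5: w='ab' (idx 3), next='a' -> output (3, 'a'), add 'aba' as idx 5
Step 6: w='' (idx 0), next='b' -> output (0, 'b'), add 'b' as idx 6
Step 7: w='b' (idx 6), next='a' -> output (6, 'a'), add 'ba' as idx 7


Encoded: [(0, 'a'), (1, 'a'), (1, 'b'), (2, 'b'), (3, 'a'), (0, 'b'), (6, 'a')]


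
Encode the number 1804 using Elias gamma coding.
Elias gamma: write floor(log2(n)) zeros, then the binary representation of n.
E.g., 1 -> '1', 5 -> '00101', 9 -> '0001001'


num_bits = floor(log2(1804)) + 1 = 11
leading_zeros = num_bits - 1 = 10
binary(1804) = 11100001100

Elias gamma(1804) = '0000000000' + '11100001100' = 000000000011100001100 (21 bits)


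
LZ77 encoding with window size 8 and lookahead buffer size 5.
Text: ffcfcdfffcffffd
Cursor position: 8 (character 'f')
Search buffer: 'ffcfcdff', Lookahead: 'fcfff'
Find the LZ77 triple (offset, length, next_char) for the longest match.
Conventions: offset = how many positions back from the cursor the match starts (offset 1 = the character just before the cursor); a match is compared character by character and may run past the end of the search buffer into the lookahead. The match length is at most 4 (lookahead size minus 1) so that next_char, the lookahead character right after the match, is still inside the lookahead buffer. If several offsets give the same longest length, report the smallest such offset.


Try each offset into the search buffer:
  offset=1 (pos 7, char 'f'): match length 1
  offset=2 (pos 6, char 'f'): match length 1
  offset=3 (pos 5, char 'd'): match length 0
  offset=4 (pos 4, char 'c'): match length 0
  offset=5 (pos 3, char 'f'): match length 2
  offset=6 (pos 2, char 'c'): match length 0
  offset=7 (pos 1, char 'f'): match length 3
  offset=8 (pos 0, char 'f'): match length 1
Longest match has length 3 at offset 7.
next_char = character at position 8 + 3 = 11 -> 'f'

Best match: offset=7, length=3 (matching 'fcf' starting at position 1)
LZ77 triple: (7, 3, 'f')


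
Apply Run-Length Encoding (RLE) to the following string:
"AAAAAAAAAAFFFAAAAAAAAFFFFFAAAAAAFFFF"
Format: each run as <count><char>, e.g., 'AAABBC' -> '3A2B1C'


Scanning runs left to right:
  i=0: run of 'A' x 10 -> '10A'
  i=10: run of 'F' x 3 -> '3F'
  i=13: run of 'A' x 8 -> '8A'
  i=21: run of 'F' x 5 -> '5F'
  i=26: run of 'A' x 6 -> '6A'
  i=32: run of 'F' x 4 -> '4F'

RLE = 10A3F8A5F6A4F


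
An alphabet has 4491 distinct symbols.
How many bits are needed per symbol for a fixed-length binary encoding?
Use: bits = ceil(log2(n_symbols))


log2(4491) = 12.1328
Bracket: 2^12 = 4096 < 4491 <= 2^13 = 8192
So ceil(log2(4491)) = 13

bits = ceil(log2(4491)) = ceil(12.1328) = 13 bits


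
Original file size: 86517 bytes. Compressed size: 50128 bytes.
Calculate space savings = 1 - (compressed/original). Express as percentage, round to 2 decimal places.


ratio = compressed/original = 50128/86517 = 0.579401
savings = 1 - ratio = 1 - 0.579401 = 0.420599
as a percentage: 0.420599 * 100 = 42.06%

Space savings = 1 - 50128/86517 = 42.06%


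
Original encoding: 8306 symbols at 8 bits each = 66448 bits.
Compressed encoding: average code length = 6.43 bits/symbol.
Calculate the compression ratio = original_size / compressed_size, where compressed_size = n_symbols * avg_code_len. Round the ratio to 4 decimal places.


original_size = n_symbols * orig_bits = 8306 * 8 = 66448 bits
compressed_size = n_symbols * avg_code_len = 8306 * 6.43 = 53407.58 bits
ratio = original_size / compressed_size = 66448 / 53407.58 = 1.2442

Compression ratio = 1.2442


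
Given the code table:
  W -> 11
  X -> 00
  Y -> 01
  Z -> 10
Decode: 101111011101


Decoding:
10 -> Z
11 -> W
11 -> W
01 -> Y
11 -> W
01 -> Y


Result: ZWWYWY


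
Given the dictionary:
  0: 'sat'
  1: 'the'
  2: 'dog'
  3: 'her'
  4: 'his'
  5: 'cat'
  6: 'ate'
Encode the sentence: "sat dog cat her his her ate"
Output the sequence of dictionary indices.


Look up each word in the dictionary:
  'sat' -> 0
  'dog' -> 2
  'cat' -> 5
  'her' -> 3
  'his' -> 4
  'her' -> 3
  'ate' -> 6

Encoded: [0, 2, 5, 3, 4, 3, 6]


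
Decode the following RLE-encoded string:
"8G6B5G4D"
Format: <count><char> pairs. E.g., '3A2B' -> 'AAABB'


Expanding each <count><char> pair:
  8G -> 'GGGGGGGG'
  6B -> 'BBBBBB'
  5G -> 'GGGGG'
  4D -> 'DDDD'

Decoded = GGGGGGGGBBBBBBGGGGGDDDD


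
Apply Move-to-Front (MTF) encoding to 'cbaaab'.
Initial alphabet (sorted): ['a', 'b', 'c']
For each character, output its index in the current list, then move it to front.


MTF encoding:
'c': index 2 in ['a', 'b', 'c'] -> ['c', 'a', 'b']
'b': index 2 in ['c', 'a', 'b'] -> ['b', 'c', 'a']
'a': index 2 in ['b', 'c', 'a'] -> ['a', 'b', 'c']
'a': index 0 in ['a', 'b', 'c'] -> ['a', 'b', 'c']
'a': index 0 in ['a', 'b', 'c'] -> ['a', 'b', 'c']
'b': index 1 in ['a', 'b', 'c'] -> ['b', 'a', 'c']


Output: [2, 2, 2, 0, 0, 1]


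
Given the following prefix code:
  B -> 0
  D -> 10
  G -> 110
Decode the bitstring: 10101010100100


Decoding step by step:
Bits 10 -> D
Bits 10 -> D
Bits 10 -> D
Bits 10 -> D
Bits 10 -> D
Bits 0 -> B
Bits 10 -> D
Bits 0 -> B


Decoded message: DDDDDBDB


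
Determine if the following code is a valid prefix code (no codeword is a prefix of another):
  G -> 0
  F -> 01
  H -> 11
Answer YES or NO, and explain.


Checking each pair (does one codeword prefix another?):
  G='0' vs F='01': prefix -- VIOLATION

NO -- this is NOT a valid prefix code. G (0) is a prefix of F (01).


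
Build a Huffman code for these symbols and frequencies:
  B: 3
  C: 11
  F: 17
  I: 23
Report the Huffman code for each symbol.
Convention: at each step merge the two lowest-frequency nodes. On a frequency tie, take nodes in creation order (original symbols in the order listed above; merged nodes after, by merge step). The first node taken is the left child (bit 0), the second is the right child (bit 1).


Huffman tree construction:
Step 1: Merge B(3) + C(11) = 14
Step 2: Merge (B+C)(14) + F(17) = 31
Step 3: Merge I(23) + ((B+C)+F)(31) = 54
Read each symbol's code off the tree from the root (left child = 0, right child = 1).

Codes:
  B: 100 (length 3)
  C: 101 (length 3)
  F: 11 (length 2)
  I: 0 (length 1)
Average code length: 99/54 = 1.8333 bits/symbol


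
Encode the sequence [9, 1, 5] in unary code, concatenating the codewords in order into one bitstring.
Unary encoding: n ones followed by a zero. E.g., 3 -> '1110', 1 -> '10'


Encode each number as n ones followed by a terminating 0:
  9 -> 1111111110 (10 bits)
  1 -> 10 (2 bits)
  5 -> 111110 (6 bits)
Total length = 10 + 2 + 6 = 18 bits.

Unary([9, 1, 5]) = 111111111010111110 (18 bits)


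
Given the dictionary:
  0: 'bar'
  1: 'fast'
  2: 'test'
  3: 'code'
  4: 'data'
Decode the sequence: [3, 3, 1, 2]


Look up each index in the dictionary:
  3 -> 'code'
  3 -> 'code'
  1 -> 'fast'
  2 -> 'test'

Decoded: "code code fast test"


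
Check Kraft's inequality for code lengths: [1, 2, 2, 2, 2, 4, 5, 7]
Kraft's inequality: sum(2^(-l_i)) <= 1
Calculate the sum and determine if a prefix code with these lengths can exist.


Sum = 2^(-1) + 2^(-2) + 2^(-2) + 2^(-2) + 2^(-2) + 2^(-4) + 2^(-5) + 2^(-7)
    = 0.5 + 0.25 + 0.25 + 0.25 + 0.25 + 0.0625 + 0.03125 + 0.0078125
    = 205/128 = 1.6015625
Since 1.6015625 > 1, Kraft's inequality is NOT satisfied.
A prefix code with these lengths CANNOT exist.

Kraft sum = 1.6015625. Not satisfied.


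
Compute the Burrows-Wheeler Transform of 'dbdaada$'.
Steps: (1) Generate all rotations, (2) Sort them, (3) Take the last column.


Rotations (sorted):
  0: $dbdaada -> last char: a
  1: a$dbdaad -> last char: d
  2: aada$dbd -> last char: d
  3: ada$dbda -> last char: a
  4: bdaada$d -> last char: d
  5: da$dbdaa -> last char: a
  6: daada$db -> last char: b
  7: dbdaada$ -> last char: $


BWT = addadab$


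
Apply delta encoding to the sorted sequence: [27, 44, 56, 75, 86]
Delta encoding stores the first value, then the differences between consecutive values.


First value: 27
Deltas:
  44 - 27 = 17
  56 - 44 = 12
  75 - 56 = 19
  86 - 75 = 11


Delta encoded: [27, 17, 12, 19, 11]


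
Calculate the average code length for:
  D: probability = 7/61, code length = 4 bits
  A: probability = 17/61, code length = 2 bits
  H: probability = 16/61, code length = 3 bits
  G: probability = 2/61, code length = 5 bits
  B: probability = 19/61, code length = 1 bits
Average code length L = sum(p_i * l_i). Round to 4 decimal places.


Weighted contributions p_i * l_i:
  D: (7/61) * 4 = 28/61
  A: (17/61) * 2 = 34/61
  H: (16/61) * 3 = 48/61
  G: (2/61) * 5 = 10/61
  B: (19/61) * 1 = 19/61
Sum = (28 + 34 + 48 + 10 + 19)/61 = 139/61

L = 139/61 = 2.2787 bits/symbol


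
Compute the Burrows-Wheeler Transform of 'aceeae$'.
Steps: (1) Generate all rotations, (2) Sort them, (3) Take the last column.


Rotations (sorted):
  0: $aceeae -> last char: e
  1: aceeae$ -> last char: $
  2: ae$acee -> last char: e
  3: ceeae$a -> last char: a
  4: e$aceea -> last char: a
  5: eae$ace -> last char: e
  6: eeae$ac -> last char: c


BWT = e$eaaec


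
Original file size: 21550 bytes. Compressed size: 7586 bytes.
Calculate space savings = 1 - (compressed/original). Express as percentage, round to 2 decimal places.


ratio = compressed/original = 7586/21550 = 0.352019
savings = 1 - ratio = 1 - 0.352019 = 0.647981
as a percentage: 0.647981 * 100 = 64.8%

Space savings = 1 - 7586/21550 = 64.8%


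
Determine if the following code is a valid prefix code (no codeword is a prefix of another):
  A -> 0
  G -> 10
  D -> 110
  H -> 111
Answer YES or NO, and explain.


Checking each pair (does one codeword prefix another?):
  A='0' vs G='10': no prefix
  A='0' vs D='110': no prefix
  A='0' vs H='111': no prefix
  G='10' vs A='0': no prefix
  G='10' vs D='110': no prefix
  G='10' vs H='111': no prefix
  D='110' vs A='0': no prefix
  D='110' vs G='10': no prefix
  D='110' vs H='111': no prefix
  H='111' vs A='0': no prefix
  H='111' vs G='10': no prefix
  H='111' vs D='110': no prefix
No violation found over all pairs.

YES -- this is a valid prefix code. No codeword is a prefix of any other codeword.


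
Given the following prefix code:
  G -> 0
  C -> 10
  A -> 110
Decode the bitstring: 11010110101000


Decoding step by step:
Bits 110 -> A
Bits 10 -> C
Bits 110 -> A
Bits 10 -> C
Bits 10 -> C
Bits 0 -> G
Bits 0 -> G


Decoded message: ACACCGG


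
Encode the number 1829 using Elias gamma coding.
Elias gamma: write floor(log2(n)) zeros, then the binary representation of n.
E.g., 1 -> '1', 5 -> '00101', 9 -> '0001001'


num_bits = floor(log2(1829)) + 1 = 11
leading_zeros = num_bits - 1 = 10
binary(1829) = 11100100101

Elias gamma(1829) = '0000000000' + '11100100101' = 000000000011100100101 (21 bits)


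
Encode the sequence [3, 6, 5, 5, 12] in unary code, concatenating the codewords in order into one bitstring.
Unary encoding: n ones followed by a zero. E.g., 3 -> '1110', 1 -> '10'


Encode each number as n ones followed by a terminating 0:
  3 -> 1110 (4 bits)
  6 -> 1111110 (7 bits)
  5 -> 111110 (6 bits)
  5 -> 111110 (6 bits)
  12 -> 1111111111110 (13 bits)
Total length = 4 + 7 + 6 + 6 + 13 = 36 bits.

Unary([3, 6, 5, 5, 12]) = 111011111101111101111101111111111110 (36 bits)


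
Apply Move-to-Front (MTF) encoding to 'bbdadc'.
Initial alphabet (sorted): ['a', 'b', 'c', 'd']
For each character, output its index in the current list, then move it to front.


MTF encoding:
'b': index 1 in ['a', 'b', 'c', 'd'] -> ['b', 'a', 'c', 'd']
'b': index 0 in ['b', 'a', 'c', 'd'] -> ['b', 'a', 'c', 'd']
'd': index 3 in ['b', 'a', 'c', 'd'] -> ['d', 'b', 'a', 'c']
'a': index 2 in ['d', 'b', 'a', 'c'] -> ['a', 'd', 'b', 'c']
'd': index 1 in ['a', 'd', 'b', 'c'] -> ['d', 'a', 'b', 'c']
'c': index 3 in ['d', 'a', 'b', 'c'] -> ['c', 'd', 'a', 'b']


Output: [1, 0, 3, 2, 1, 3]


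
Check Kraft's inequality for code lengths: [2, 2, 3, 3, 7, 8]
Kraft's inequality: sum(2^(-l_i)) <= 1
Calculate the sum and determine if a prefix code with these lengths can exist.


Sum = 2^(-2) + 2^(-2) + 2^(-3) + 2^(-3) + 2^(-7) + 2^(-8)
    = 0.25 + 0.25 + 0.125 + 0.125 + 0.0078125 + 0.00390625
    = 195/256 = 0.76171875
Since 0.76171875 <= 1, Kraft's inequality IS satisfied.
A prefix code with these lengths CAN exist.

Kraft sum = 0.76171875. Satisfied.


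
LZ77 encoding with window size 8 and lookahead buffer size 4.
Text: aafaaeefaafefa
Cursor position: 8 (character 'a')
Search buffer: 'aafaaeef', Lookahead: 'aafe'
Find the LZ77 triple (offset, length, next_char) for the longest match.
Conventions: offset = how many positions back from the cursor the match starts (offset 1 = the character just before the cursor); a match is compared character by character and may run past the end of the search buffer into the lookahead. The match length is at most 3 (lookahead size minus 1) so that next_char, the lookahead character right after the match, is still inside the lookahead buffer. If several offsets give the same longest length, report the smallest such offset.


Try each offset into the search buffer:
  offset=1 (pos 7, char 'f'): match length 0
  offset=2 (pos 6, char 'e'): match length 0
  offset=3 (pos 5, char 'e'): match length 0
  offset=4 (pos 4, char 'a'): match length 1
  offset=5 (pos 3, char 'a'): match length 2
  offset=6 (pos 2, char 'f'): match length 0
  offset=7 (pos 1, char 'a'): match length 1
  offset=8 (pos 0, char 'a'): match length 3
Longest match has length 3 at offset 8.
next_char = character at position 8 + 3 = 11 -> 'e'

Best match: offset=8, length=3 (matching 'aaf' starting at position 0)
LZ77 triple: (8, 3, 'e')


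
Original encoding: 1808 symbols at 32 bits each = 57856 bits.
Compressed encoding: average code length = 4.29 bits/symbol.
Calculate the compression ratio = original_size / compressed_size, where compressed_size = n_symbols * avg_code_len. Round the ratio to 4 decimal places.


original_size = n_symbols * orig_bits = 1808 * 32 = 57856 bits
compressed_size = n_symbols * avg_code_len = 1808 * 4.29 = 7756.32 bits
ratio = original_size / compressed_size = 57856 / 7756.32 = 7.4592

Compression ratio = 7.4592


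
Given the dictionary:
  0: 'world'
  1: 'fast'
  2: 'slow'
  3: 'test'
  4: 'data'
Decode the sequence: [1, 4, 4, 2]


Look up each index in the dictionary:
  1 -> 'fast'
  4 -> 'data'
  4 -> 'data'
  2 -> 'slow'

Decoded: "fast data data slow"


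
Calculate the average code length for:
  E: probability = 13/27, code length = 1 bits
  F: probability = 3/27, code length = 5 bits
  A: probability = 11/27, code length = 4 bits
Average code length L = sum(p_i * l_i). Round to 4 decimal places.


Weighted contributions p_i * l_i:
  E: (13/27) * 1 = 13/27
  F: (3/27) * 5 = 15/27
  A: (11/27) * 4 = 44/27
Sum = (13 + 15 + 44)/27 = 72/27

L = 72/27 = 2.6667 bits/symbol


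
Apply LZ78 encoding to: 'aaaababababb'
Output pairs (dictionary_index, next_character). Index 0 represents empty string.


LZ78 encoding steps:
Dictionary: {0: ''}
Step 1: w='' (idx 0), next='a' -> output (0, 'a'), add 'a' as idx 1
Step 2: w='a' (idx 1), next='a' -> output (1, 'a'), add 'aa' as idx 2
Step 3: w='a' (idx 1), next='b' -> output (1, 'b'), add 'ab' as idx 3
Step 4: w='ab' (idx 3), next='a' -> output (3, 'a'), add 'aba' as idx 4
Step 5: w='' (idx 0), next='b' -> output (0, 'b'), add 'b' as idx 5
Step 6: w='ab' (idx 3), next='b' -> output (3, 'b'), add 'abb' as idx 6


Encoded: [(0, 'a'), (1, 'a'), (1, 'b'), (3, 'a'), (0, 'b'), (3, 'b')]


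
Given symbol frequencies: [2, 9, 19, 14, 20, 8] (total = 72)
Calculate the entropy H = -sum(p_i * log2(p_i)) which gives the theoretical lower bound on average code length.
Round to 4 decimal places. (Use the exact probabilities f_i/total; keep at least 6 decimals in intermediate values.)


Per-symbol terms -p_i * log2(p_i) with p_i = f_i/72:
  p = 2/72 = 0.027778: log2(p) = -5.169925, -p*log2(p) = 0.143609
  p = 9/72 = 0.125000: log2(p) = -3.000000, -p*log2(p) = 0.375000
  p = 19/72 = 0.263889: log2(p) = -1.921997, -p*log2(p) = 0.507194
  p = 14/72 = 0.194444: log2(p) = -2.362570, -p*log2(p) = 0.459389
  p = 20/72 = 0.277778: log2(p) = -1.847997, -p*log2(p) = 0.513332
  p = 8/72 = 0.111111: log2(p) = -3.169925, -p*log2(p) = 0.352214
H = 0.143609 + 0.375000 + 0.507194 + 0.459389 + 0.513332 + 0.352214 = 2.350738

H = 2.3507 bits/symbol


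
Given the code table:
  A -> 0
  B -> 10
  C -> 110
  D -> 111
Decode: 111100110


Decoding:
111 -> D
10 -> B
0 -> A
110 -> C


Result: DBAC


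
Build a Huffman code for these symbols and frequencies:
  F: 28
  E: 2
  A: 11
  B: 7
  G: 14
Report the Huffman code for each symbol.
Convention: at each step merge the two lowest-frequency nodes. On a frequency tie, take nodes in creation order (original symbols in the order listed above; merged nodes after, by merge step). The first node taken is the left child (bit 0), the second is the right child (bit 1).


Huffman tree construction:
Step 1: Merge E(2) + B(7) = 9
Step 2: Merge (E+B)(9) + A(11) = 20
Step 3: Merge G(14) + ((E+B)+A)(20) = 34
Step 4: Merge F(28) + (G+((E+B)+A))(34) = 62
Read each symbol's code off the tree from the root (left child = 0, right child = 1).

Codes:
  F: 0 (length 1)
  E: 1100 (length 4)
  A: 111 (length 3)
  B: 1101 (length 4)
  G: 10 (length 2)
Average code length: 125/62 = 2.0161 bits/symbol


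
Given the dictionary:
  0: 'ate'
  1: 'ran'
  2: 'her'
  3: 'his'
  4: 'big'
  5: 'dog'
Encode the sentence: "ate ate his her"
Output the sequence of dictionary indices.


Look up each word in the dictionary:
  'ate' -> 0
  'ate' -> 0
  'his' -> 3
  'her' -> 2

Encoded: [0, 0, 3, 2]


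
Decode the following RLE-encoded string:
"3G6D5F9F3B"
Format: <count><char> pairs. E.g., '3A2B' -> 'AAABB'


Expanding each <count><char> pair:
  3G -> 'GGG'
  6D -> 'DDDDDD'
  5F -> 'FFFFF'
  9F -> 'FFFFFFFFF'
  3B -> 'BBB'

Decoded = GGGDDDDDDFFFFFFFFFFFFFFBBB


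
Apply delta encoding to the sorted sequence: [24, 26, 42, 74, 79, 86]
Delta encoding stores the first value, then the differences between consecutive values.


First value: 24
Deltas:
  26 - 24 = 2
  42 - 26 = 16
  74 - 42 = 32
  79 - 74 = 5
  86 - 79 = 7


Delta encoded: [24, 2, 16, 32, 5, 7]


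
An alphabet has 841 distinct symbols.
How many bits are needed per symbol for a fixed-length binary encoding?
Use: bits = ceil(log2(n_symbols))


log2(841) = 9.716
Bracket: 2^9 = 512 < 841 <= 2^10 = 1024
So ceil(log2(841)) = 10

bits = ceil(log2(841)) = ceil(9.716) = 10 bits


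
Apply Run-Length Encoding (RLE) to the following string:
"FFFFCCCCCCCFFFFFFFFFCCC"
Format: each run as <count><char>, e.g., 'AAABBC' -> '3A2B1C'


Scanning runs left to right:
  i=0: run of 'F' x 4 -> '4F'
  i=4: run of 'C' x 7 -> '7C'
  i=11: run of 'F' x 9 -> '9F'
  i=20: run of 'C' x 3 -> '3C'

RLE = 4F7C9F3C


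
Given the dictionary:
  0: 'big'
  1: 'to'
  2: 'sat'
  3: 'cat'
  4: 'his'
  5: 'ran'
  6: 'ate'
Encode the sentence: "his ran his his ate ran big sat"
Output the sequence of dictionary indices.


Look up each word in the dictionary:
  'his' -> 4
  'ran' -> 5
  'his' -> 4
  'his' -> 4
  'ate' -> 6
  'ran' -> 5
  'big' -> 0
  'sat' -> 2

Encoded: [4, 5, 4, 4, 6, 5, 0, 2]


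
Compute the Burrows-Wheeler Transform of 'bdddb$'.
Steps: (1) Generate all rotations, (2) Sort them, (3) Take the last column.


Rotations (sorted):
  0: $bdddb -> last char: b
  1: b$bddd -> last char: d
  2: bdddb$ -> last char: $
  3: db$bdd -> last char: d
  4: ddb$bd -> last char: d
  5: dddb$b -> last char: b


BWT = bd$ddb


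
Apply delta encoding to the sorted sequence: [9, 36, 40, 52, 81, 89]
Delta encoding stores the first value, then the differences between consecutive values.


First value: 9
Deltas:
  36 - 9 = 27
  40 - 36 = 4
  52 - 40 = 12
  81 - 52 = 29
  89 - 81 = 8


Delta encoded: [9, 27, 4, 12, 29, 8]


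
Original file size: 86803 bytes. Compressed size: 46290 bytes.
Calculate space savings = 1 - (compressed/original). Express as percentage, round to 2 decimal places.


ratio = compressed/original = 46290/86803 = 0.533276
savings = 1 - ratio = 1 - 0.533276 = 0.466724
as a percentage: 0.466724 * 100 = 46.67%

Space savings = 1 - 46290/86803 = 46.67%


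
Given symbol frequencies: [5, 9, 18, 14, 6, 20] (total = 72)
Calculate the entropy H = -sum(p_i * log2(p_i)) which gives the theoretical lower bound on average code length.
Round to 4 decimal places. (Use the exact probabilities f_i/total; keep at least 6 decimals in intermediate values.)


Per-symbol terms -p_i * log2(p_i) with p_i = f_i/72:
  p = 5/72 = 0.069444: log2(p) = -3.847997, -p*log2(p) = 0.267222
  p = 9/72 = 0.125000: log2(p) = -3.000000, -p*log2(p) = 0.375000
  p = 18/72 = 0.250000: log2(p) = -2.000000, -p*log2(p) = 0.500000
  p = 14/72 = 0.194444: log2(p) = -2.362570, -p*log2(p) = 0.459389
  p = 6/72 = 0.083333: log2(p) = -3.584963, -p*log2(p) = 0.298747
  p = 20/72 = 0.277778: log2(p) = -1.847997, -p*log2(p) = 0.513332
H = 0.267222 + 0.375000 + 0.500000 + 0.459389 + 0.298747 + 0.513332 = 2.413690

H = 2.4137 bits/symbol


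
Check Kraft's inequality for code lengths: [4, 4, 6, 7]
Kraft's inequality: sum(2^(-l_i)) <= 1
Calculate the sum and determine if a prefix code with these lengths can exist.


Sum = 2^(-4) + 2^(-4) + 2^(-6) + 2^(-7)
    = 0.0625 + 0.0625 + 0.015625 + 0.0078125
    = 19/128 = 0.1484375
Since 0.1484375 <= 1, Kraft's inequality IS satisfied.
A prefix code with these lengths CAN exist.

Kraft sum = 0.1484375. Satisfied.


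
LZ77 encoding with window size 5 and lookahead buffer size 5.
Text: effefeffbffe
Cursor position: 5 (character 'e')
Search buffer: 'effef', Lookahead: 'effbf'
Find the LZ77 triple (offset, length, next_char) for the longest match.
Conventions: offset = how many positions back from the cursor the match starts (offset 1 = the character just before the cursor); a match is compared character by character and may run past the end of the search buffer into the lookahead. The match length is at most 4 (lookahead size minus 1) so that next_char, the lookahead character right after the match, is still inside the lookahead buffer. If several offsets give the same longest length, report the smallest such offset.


Try each offset into the search buffer:
  offset=1 (pos 4, char 'f'): match length 0
  offset=2 (pos 3, char 'e'): match length 2
  offset=3 (pos 2, char 'f'): match length 0
  offset=4 (pos 1, char 'f'): match length 0
  offset=5 (pos 0, char 'e'): match length 3
Longest match has length 3 at offset 5.
next_char = character at position 5 + 3 = 8 -> 'b'

Best match: offset=5, length=3 (matching 'eff' starting at position 0)
LZ77 triple: (5, 3, 'b')
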